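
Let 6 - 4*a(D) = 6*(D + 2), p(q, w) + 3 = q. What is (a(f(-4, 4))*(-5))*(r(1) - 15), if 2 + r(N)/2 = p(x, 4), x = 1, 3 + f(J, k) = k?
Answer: -345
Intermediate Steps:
f(J, k) = -3 + k
p(q, w) = -3 + q
a(D) = -3/2 - 3*D/2 (a(D) = 3/2 - 3*(D + 2)/2 = 3/2 - 3*(2 + D)/2 = 3/2 - (12 + 6*D)/4 = 3/2 + (-3 - 3*D/2) = -3/2 - 3*D/2)
r(N) = -8 (r(N) = -4 + 2*(-3 + 1) = -4 + 2*(-2) = -4 - 4 = -8)
(a(f(-4, 4))*(-5))*(r(1) - 15) = ((-3/2 - 3*(-3 + 4)/2)*(-5))*(-8 - 15) = ((-3/2 - 3/2*1)*(-5))*(-23) = ((-3/2 - 3/2)*(-5))*(-23) = -3*(-5)*(-23) = 15*(-23) = -345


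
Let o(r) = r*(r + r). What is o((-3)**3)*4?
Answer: 5832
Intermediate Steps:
o(r) = 2*r**2 (o(r) = r*(2*r) = 2*r**2)
o((-3)**3)*4 = (2*((-3)**3)**2)*4 = (2*(-27)**2)*4 = (2*729)*4 = 1458*4 = 5832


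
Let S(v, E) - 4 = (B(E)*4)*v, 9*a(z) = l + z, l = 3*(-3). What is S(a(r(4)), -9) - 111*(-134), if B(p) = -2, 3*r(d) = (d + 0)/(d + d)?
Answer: 401918/27 ≈ 14886.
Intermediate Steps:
l = -9
r(d) = ⅙ (r(d) = ((d + 0)/(d + d))/3 = (d/((2*d)))/3 = (d*(1/(2*d)))/3 = (⅓)*(½) = ⅙)
a(z) = -1 + z/9 (a(z) = (-9 + z)/9 = -1 + z/9)
S(v, E) = 4 - 8*v (S(v, E) = 4 + (-2*4)*v = 4 - 8*v)
S(a(r(4)), -9) - 111*(-134) = (4 - 8*(-1 + (⅑)*(⅙))) - 111*(-134) = (4 - 8*(-1 + 1/54)) + 14874 = (4 - 8*(-53/54)) + 14874 = (4 + 212/27) + 14874 = 320/27 + 14874 = 401918/27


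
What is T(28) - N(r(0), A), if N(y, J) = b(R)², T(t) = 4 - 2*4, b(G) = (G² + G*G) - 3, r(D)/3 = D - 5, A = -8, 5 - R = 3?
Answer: -29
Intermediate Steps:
R = 2 (R = 5 - 1*3 = 5 - 3 = 2)
r(D) = -15 + 3*D (r(D) = 3*(D - 5) = 3*(-5 + D) = -15 + 3*D)
b(G) = -3 + 2*G² (b(G) = (G² + G²) - 3 = 2*G² - 3 = -3 + 2*G²)
T(t) = -4 (T(t) = 4 - 8 = -4)
N(y, J) = 25 (N(y, J) = (-3 + 2*2²)² = (-3 + 2*4)² = (-3 + 8)² = 5² = 25)
T(28) - N(r(0), A) = -4 - 1*25 = -4 - 25 = -29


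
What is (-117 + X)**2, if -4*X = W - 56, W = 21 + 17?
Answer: 50625/4 ≈ 12656.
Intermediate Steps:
W = 38
X = 9/2 (X = -(38 - 56)/4 = -1/4*(-18) = 9/2 ≈ 4.5000)
(-117 + X)**2 = (-117 + 9/2)**2 = (-225/2)**2 = 50625/4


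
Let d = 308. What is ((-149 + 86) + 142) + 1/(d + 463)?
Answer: 60910/771 ≈ 79.001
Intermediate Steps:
((-149 + 86) + 142) + 1/(d + 463) = ((-149 + 86) + 142) + 1/(308 + 463) = (-63 + 142) + 1/771 = 79 + 1/771 = 60910/771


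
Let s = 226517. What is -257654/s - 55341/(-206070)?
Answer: -13519694161/15559452730 ≈ -0.86891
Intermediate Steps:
-257654/s - 55341/(-206070) = -257654/226517 - 55341/(-206070) = -257654*1/226517 - 55341*(-1/206070) = -257654/226517 + 18447/68690 = -13519694161/15559452730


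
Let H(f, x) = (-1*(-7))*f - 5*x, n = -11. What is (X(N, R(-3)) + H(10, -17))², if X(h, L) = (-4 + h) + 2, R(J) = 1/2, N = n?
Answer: 20164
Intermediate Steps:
N = -11
H(f, x) = -5*x + 7*f (H(f, x) = 7*f - 5*x = -5*x + 7*f)
R(J) = ½
X(h, L) = -2 + h
(X(N, R(-3)) + H(10, -17))² = ((-2 - 11) + (-5*(-17) + 7*10))² = (-13 + (85 + 70))² = (-13 + 155)² = 142² = 20164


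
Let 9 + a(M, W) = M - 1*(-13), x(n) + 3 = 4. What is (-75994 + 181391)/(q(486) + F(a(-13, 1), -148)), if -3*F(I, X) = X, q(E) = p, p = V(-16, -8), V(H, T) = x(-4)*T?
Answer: 316191/124 ≈ 2549.9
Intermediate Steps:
x(n) = 1 (x(n) = -3 + 4 = 1)
V(H, T) = T (V(H, T) = 1*T = T)
p = -8
q(E) = -8
a(M, W) = 4 + M (a(M, W) = -9 + (M - 1*(-13)) = -9 + (M + 13) = -9 + (13 + M) = 4 + M)
F(I, X) = -X/3
(-75994 + 181391)/(q(486) + F(a(-13, 1), -148)) = (-75994 + 181391)/(-8 - 1/3*(-148)) = 105397/(-8 + 148/3) = 105397/(124/3) = 105397*(3/124) = 316191/124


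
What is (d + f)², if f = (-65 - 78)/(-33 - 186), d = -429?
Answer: 8799940864/47961 ≈ 1.8348e+5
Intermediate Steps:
f = 143/219 (f = -143/(-219) = -143*(-1/219) = 143/219 ≈ 0.65297)
(d + f)² = (-429 + 143/219)² = (-93808/219)² = 8799940864/47961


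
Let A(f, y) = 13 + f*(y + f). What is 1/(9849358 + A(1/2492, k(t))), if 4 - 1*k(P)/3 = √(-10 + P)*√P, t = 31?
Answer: 126613319158391822512/1247061554542124155385586075 + 15475479488*√651/1247061554542124155385586075 ≈ 1.0153e-7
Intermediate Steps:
k(P) = 12 - 3*√P*√(-10 + P) (k(P) = 12 - 3*√(-10 + P)*√P = 12 - 3*√P*√(-10 + P))
A(f, y) = 13 + f*(f + y)
1/(9849358 + A(1/2492, k(t))) = 1/(9849358 + (13 + (1/2492)² + (12 - 3*√31*√(-10 + 31))/2492)) = 1/(9849358 + (13 + (1/2492)² + (12 - 3*√31*√21)/2492)) = 1/(9849358 + (13 + 1/6210064 + (12 - 3*√651)/2492)) = 1/(9849358 + (13 + 1/6210064 + (3/623 - 3*√651/2492))) = 1/(9849358 + (80760737/6210064 - 3*√651/2492)) = 1/(61165224299649/6210064 - 3*√651/2492)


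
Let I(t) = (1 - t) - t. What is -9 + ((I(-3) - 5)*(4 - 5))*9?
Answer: -27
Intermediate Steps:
I(t) = 1 - 2*t
-9 + ((I(-3) - 5)*(4 - 5))*9 = -9 + (((1 - 2*(-3)) - 5)*(4 - 5))*9 = -9 + (((1 + 6) - 5)*(-1))*9 = -9 + ((7 - 5)*(-1))*9 = -9 + (2*(-1))*9 = -9 - 2*9 = -9 - 18 = -27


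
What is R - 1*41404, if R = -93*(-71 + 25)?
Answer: -37126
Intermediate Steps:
R = 4278 (R = -93*(-46) = 4278)
R - 1*41404 = 4278 - 1*41404 = 4278 - 41404 = -37126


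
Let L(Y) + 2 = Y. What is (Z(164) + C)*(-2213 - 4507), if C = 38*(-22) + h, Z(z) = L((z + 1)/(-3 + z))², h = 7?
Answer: 20605305600/3703 ≈ 5.5645e+6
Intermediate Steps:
L(Y) = -2 + Y
Z(z) = (-2 + (1 + z)/(-3 + z))² (Z(z) = (-2 + (z + 1)/(-3 + z))² = (-2 + (1 + z)/(-3 + z))²)
C = -829 (C = 38*(-22) + 7 = -836 + 7 = -829)
(Z(164) + C)*(-2213 - 4507) = ((-7 + 164)²/(-3 + 164)² - 829)*(-2213 - 4507) = (157²/161² - 829)*(-6720) = (24649*(1/25921) - 829)*(-6720) = (24649/25921 - 829)*(-6720) = -21463860/25921*(-6720) = 20605305600/3703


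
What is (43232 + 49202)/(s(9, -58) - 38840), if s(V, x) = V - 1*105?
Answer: -46217/19468 ≈ -2.3740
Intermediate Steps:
s(V, x) = -105 + V (s(V, x) = V - 105 = -105 + V)
(43232 + 49202)/(s(9, -58) - 38840) = (43232 + 49202)/((-105 + 9) - 38840) = 92434/(-96 - 38840) = 92434/(-38936) = 92434*(-1/38936) = -46217/19468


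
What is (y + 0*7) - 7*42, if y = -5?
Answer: -299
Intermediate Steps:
(y + 0*7) - 7*42 = (-5 + 0*7) - 7*42 = (-5 + 0) - 294 = -5 - 294 = -299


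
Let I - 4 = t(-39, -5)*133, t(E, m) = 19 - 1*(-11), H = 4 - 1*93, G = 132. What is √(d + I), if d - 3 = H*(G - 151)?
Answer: 6*√158 ≈ 75.419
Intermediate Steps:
H = -89 (H = 4 - 93 = -89)
t(E, m) = 30 (t(E, m) = 19 + 11 = 30)
I = 3994 (I = 4 + 30*133 = 4 + 3990 = 3994)
d = 1694 (d = 3 - 89*(132 - 151) = 3 - 89*(-19) = 3 + 1691 = 1694)
√(d + I) = √(1694 + 3994) = √5688 = 6*√158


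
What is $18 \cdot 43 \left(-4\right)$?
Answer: $-3096$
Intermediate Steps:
$18 \cdot 43 \left(-4\right) = 774 \left(-4\right) = -3096$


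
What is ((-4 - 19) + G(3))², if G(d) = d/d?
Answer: 484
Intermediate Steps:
G(d) = 1
((-4 - 19) + G(3))² = ((-4 - 19) + 1)² = (-23 + 1)² = (-22)² = 484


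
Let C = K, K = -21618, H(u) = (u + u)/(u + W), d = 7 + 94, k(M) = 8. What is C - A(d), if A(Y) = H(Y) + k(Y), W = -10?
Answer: -1968168/91 ≈ -21628.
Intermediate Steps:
d = 101
H(u) = 2*u/(-10 + u) (H(u) = (u + u)/(u - 10) = (2*u)/(-10 + u) = 2*u/(-10 + u))
C = -21618
A(Y) = 8 + 2*Y/(-10 + Y) (A(Y) = 2*Y/(-10 + Y) + 8 = 8 + 2*Y/(-10 + Y))
C - A(d) = -21618 - 10*(-8 + 101)/(-10 + 101) = -21618 - 10*93/91 = -21618 - 1*930/91 = -21618 - 930/91 = -1968168/91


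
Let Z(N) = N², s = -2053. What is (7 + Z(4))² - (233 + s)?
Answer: 2349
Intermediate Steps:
(7 + Z(4))² - (233 + s) = (7 + 4²)² - (233 - 2053) = (7 + 16)² - 1*(-1820) = 23² + 1820 = 529 + 1820 = 2349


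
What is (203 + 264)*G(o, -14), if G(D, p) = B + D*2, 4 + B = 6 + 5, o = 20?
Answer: 21949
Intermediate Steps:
B = 7 (B = -4 + (6 + 5) = -4 + 11 = 7)
G(D, p) = 7 + 2*D (G(D, p) = 7 + D*2 = 7 + 2*D)
(203 + 264)*G(o, -14) = (203 + 264)*(7 + 2*20) = 467*(7 + 40) = 467*47 = 21949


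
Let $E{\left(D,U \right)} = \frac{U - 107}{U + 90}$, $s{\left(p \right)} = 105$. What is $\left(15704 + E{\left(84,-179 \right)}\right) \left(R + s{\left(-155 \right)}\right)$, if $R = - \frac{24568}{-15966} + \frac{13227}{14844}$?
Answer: $\frac{2966059742684129}{1757744838} \approx 1.6874 \cdot 10^{6}$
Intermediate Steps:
$E{\left(D,U \right)} = \frac{-107 + U}{90 + U}$
$R = \frac{95978279}{39499884}$ ($R = \left(-24568\right) \left(- \frac{1}{15966}\right) + 13227 \cdot \frac{1}{14844} = \frac{12284}{7983} + \frac{4409}{4948} = \frac{95978279}{39499884} \approx 2.4298$)
$\left(15704 + E{\left(84,-179 \right)}\right) \left(R + s{\left(-155 \right)}\right) = \left(15704 + \frac{-107 - 179}{90 - 179}\right) \left(\frac{95978279}{39499884} + 105\right) = \left(15704 + \frac{1}{-89} \left(-286\right)\right) \frac{4243466099}{39499884} = \left(15704 - - \frac{286}{89}\right) \frac{4243466099}{39499884} = \left(15704 + \frac{286}{89}\right) \frac{4243466099}{39499884} = \frac{1397942}{89} \cdot \frac{4243466099}{39499884} = \frac{2966059742684129}{1757744838}$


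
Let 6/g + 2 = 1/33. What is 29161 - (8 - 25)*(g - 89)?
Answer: 1793754/65 ≈ 27596.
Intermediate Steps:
g = -198/65 (g = 6/(-2 + 1/33) = 6/(-65/33) = 6*(-33/65) = -198/65 ≈ -3.0462)
29161 - (8 - 25)*(g - 89) = 29161 - (8 - 25)*(-198/65 - 89) = 29161 - (-17)*(-5983)/65 = 29161 - 1*101711/65 = 29161 - 101711/65 = 1793754/65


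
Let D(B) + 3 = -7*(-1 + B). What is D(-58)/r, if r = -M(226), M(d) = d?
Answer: -205/113 ≈ -1.8142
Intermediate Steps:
D(B) = 4 - 7*B (D(B) = -3 - 7*(-1 + B) = -3 + (7 - 7*B) = 4 - 7*B)
r = -226 (r = -1*226 = -226)
D(-58)/r = (4 - 7*(-58))/(-226) = (4 + 406)*(-1/226) = 410*(-1/226) = -205/113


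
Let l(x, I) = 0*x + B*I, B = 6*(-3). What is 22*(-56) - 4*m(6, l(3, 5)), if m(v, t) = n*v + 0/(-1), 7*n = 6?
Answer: -8768/7 ≈ -1252.6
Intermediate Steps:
B = -18
n = 6/7 (n = (⅐)*6 = 6/7 ≈ 0.85714)
l(x, I) = -18*I (l(x, I) = 0*x - 18*I = 0 - 18*I = -18*I)
m(v, t) = 6*v/7 (m(v, t) = 6*v/7 + 0/(-1) = 6*v/7 + 0*(-1) = 6*v/7 + 0 = 6*v/7)
22*(-56) - 4*m(6, l(3, 5)) = 22*(-56) - 24*6/7 = -1232 - 4*36/7 = -1232 - 144/7 = -8768/7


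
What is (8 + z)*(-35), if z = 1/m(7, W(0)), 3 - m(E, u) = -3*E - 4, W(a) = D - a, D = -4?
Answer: -1125/4 ≈ -281.25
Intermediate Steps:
W(a) = -4 - a
m(E, u) = 7 + 3*E (m(E, u) = 3 - (-3*E - 4) = 3 - (-4 - 3*E) = 3 + (4 + 3*E) = 7 + 3*E)
z = 1/28 (z = 1/(7 + 3*7) = 1/(7 + 21) = 1/28 ≈ 0.035714)
(8 + z)*(-35) = (8 + 1/28)*(-35) = (225/28)*(-35) = -1125/4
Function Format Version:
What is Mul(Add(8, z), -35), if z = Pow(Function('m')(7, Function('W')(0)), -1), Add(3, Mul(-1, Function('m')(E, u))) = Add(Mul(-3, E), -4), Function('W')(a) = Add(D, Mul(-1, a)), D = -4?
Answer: Rational(-1125, 4) ≈ -281.25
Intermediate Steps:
Function('W')(a) = Add(-4, Mul(-1, a))
Function('m')(E, u) = Add(7, Mul(3, E)) (Function('m')(E, u) = Add(3, Mul(-1, Add(Mul(-3, E), -4))) = Add(3, Mul(-1, Add(-4, Mul(-3, E)))) = Add(3, Add(4, Mul(3, E))) = Add(7, Mul(3, E)))
z = Rational(1, 28) (z = Pow(Add(7, Mul(3, 7)), -1) = Pow(Add(7, 21), -1) = Pow(28, -1) = Rational(1, 28) ≈ 0.035714)
Mul(Add(8, z), -35) = Mul(Add(8, Rational(1, 28)), -35) = Mul(Rational(225, 28), -35) = Rational(-1125, 4)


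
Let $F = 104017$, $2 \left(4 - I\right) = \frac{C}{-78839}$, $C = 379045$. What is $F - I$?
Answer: $\frac{16400182769}{157678} \approx 1.0401 \cdot 10^{5}$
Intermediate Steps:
$I = \frac{1009757}{157678}$ ($I = 4 - \frac{379045 \frac{1}{-78839}}{2} = 4 - \frac{379045 \left(- \frac{1}{78839}\right)}{2} = 4 - - \frac{379045}{157678} = 4 + \frac{379045}{157678} = \frac{1009757}{157678} \approx 6.4039$)
$F - I = 104017 - \frac{1009757}{157678} = \frac{16400182769}{157678}$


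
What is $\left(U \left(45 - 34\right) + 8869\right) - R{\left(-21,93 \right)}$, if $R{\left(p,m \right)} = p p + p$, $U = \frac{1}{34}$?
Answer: $\frac{287277}{34} \approx 8449.3$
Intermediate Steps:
$U = \frac{1}{34} \approx 0.029412$
$R{\left(p,m \right)} = p + p^{2}$ ($R{\left(p,m \right)} = p^{2} + p = p + p^{2}$)
$\left(U \left(45 - 34\right) + 8869\right) - R{\left(-21,93 \right)} = \left(\frac{45 - 34}{34} + 8869\right) - - 21 \left(1 - 21\right) = \left(\frac{1}{34} \cdot 11 + 8869\right) - \left(-21\right) \left(-20\right) = \left(\frac{11}{34} + 8869\right) - 420 = \frac{301557}{34} - 420 = \frac{287277}{34}$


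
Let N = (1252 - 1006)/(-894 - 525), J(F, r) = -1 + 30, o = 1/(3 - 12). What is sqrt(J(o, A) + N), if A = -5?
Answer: 3*sqrt(716595)/473 ≈ 5.3690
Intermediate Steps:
o = -1/9 (o = 1/(-9) = -1/9 ≈ -0.11111)
J(F, r) = 29
N = -82/473 (N = 246/(-1419) = 246*(-1/1419) = -82/473 ≈ -0.17336)
sqrt(J(o, A) + N) = sqrt(29 - 82/473) = sqrt(13635/473) = 3*sqrt(716595)/473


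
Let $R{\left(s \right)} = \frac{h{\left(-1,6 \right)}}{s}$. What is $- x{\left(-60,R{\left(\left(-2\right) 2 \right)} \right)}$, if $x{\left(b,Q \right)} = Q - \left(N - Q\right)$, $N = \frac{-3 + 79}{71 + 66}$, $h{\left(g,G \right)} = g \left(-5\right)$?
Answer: $\frac{837}{274} \approx 3.0547$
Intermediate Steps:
$h{\left(g,G \right)} = - 5 g$
$R{\left(s \right)} = \frac{5}{s}$ ($R{\left(s \right)} = \frac{\left(-5\right) \left(-1\right)}{s} = \frac{5}{s}$)
$N = \frac{76}{137} \approx 0.55474$
$x{\left(b,Q \right)} = - \frac{76}{137} + 2 Q$ ($x{\left(b,Q \right)} = Q + \left(Q - \frac{76}{137}\right) = Q + \left(- \frac{76}{137} + Q\right) = - \frac{76}{137} + 2 Q$)
$- x{\left(-60,R{\left(\left(-2\right) 2 \right)} \right)} = - (- \frac{76}{137} + 2 \frac{5}{\left(-2\right) 2}) = - (- \frac{76}{137} + 2 \frac{5}{-4}) = - (- \frac{76}{137} + 2 \cdot 5 \left(- \frac{1}{4}\right)) = - (- \frac{76}{137} + 2 \left(- \frac{5}{4}\right)) = - (- \frac{76}{137} - \frac{5}{2}) = \left(-1\right) \left(- \frac{837}{274}\right) = \frac{837}{274}$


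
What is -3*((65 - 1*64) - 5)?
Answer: 12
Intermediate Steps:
-3*((65 - 1*64) - 5) = -3*((65 - 64) - 5) = -3*(1 - 5) = -3*(-4) = 12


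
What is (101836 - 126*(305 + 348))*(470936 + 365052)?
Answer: 16350253304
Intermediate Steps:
(101836 - 126*(305 + 348))*(470936 + 365052) = (101836 - 126*653)*835988 = (101836 - 82278)*835988 = 19558*835988 = 16350253304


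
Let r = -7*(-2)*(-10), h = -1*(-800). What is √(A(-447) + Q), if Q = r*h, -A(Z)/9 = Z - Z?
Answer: 40*I*√70 ≈ 334.66*I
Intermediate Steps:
h = 800
A(Z) = 0 (A(Z) = -9*(Z - Z) = -9*0 = 0)
r = -140 (r = 14*(-10) = -140)
Q = -112000 (Q = -140*800 = -112000)
√(A(-447) + Q) = √(0 - 112000) = √(-112000) = 40*I*√70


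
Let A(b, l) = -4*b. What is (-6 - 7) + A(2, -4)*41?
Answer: -341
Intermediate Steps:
(-6 - 7) + A(2, -4)*41 = (-6 - 7) - 4*2*41 = -13 - 8*41 = -13 - 328 = -341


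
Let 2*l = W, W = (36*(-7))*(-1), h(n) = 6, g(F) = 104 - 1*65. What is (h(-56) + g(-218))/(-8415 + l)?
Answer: -5/921 ≈ -0.0054289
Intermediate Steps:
g(F) = 39 (g(F) = 104 - 65 = 39)
W = 252 (W = -252*(-1) = 252)
l = 126 (l = (½)*252 = 126)
(h(-56) + g(-218))/(-8415 + l) = (6 + 39)/(-8415 + 126) = 45/(-8289) = 45*(-1/8289) = -5/921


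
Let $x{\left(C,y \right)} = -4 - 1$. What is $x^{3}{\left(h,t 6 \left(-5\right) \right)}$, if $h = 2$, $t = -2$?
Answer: $-125$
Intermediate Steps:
$x{\left(C,y \right)} = -5$ ($x{\left(C,y \right)} = -4 - 1 = -5$)
$x^{3}{\left(h,t 6 \left(-5\right) \right)} = \left(-5\right)^{3} = -125$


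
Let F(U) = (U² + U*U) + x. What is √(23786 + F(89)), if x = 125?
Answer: 3*√4417 ≈ 199.38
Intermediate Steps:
F(U) = 125 + 2*U² (F(U) = (U² + U*U) + 125 = (U² + U²) + 125 = 2*U² + 125 = 125 + 2*U²)
√(23786 + F(89)) = √(23786 + (125 + 2*89²)) = √(23786 + (125 + 2*7921)) = √(23786 + (125 + 15842)) = √(23786 + 15967) = √39753 = 3*√4417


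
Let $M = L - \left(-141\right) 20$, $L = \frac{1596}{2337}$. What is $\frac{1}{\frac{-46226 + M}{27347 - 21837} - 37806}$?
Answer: $- \frac{112955}{4271266539} \approx -2.6445 \cdot 10^{-5}$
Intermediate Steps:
$L = \frac{28}{41}$ ($L = 1596 \cdot \frac{1}{2337} = \frac{28}{41} \approx 0.68293$)
$M = \frac{115648}{41}$ ($M = \frac{28}{41} - \left(-141\right) 20 = \frac{28}{41} - -2820 = \frac{28}{41} + 2820 = \frac{115648}{41} \approx 2820.7$)
$\frac{1}{\frac{-46226 + M}{27347 - 21837} - 37806} = \frac{1}{\frac{-46226 + \frac{115648}{41}}{27347 - 21837} - 37806} = \frac{1}{- \frac{1779618}{41 \cdot 5510} - 37806} = \frac{1}{\left(- \frac{1779618}{41}\right) \frac{1}{5510} - 37806} = \frac{1}{- \frac{889809}{112955} - 37806} = \frac{1}{- \frac{4271266539}{112955}} = - \frac{112955}{4271266539}$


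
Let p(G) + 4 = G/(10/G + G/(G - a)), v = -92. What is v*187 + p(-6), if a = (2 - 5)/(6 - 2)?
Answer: -189162/11 ≈ -17197.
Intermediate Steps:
a = -¾ (a = -3/4 = -3*¼ = -¾ ≈ -0.75000)
p(G) = -4 + G/(10/G + G/(¾ + G)) (p(G) = -4 + G/(10/G + G/(G - 1*(-¾))) = -4 + G/(10/G + G/(G + ¾)) = -4 + G/(10/G + G/(¾ + G)))
v*187 + p(-6) = -92*187 + (-120 - 160*(-6) - 13*(-6)² + 4*(-6)³)/(2*(15 + 2*(-6)² + 20*(-6))) = -17204 + (-120 + 960 - 13*36 + 4*(-216))/(2*(15 + 2*36 - 120)) = -17204 + (-120 + 960 - 468 - 864)/(2*(15 + 72 - 120)) = -17204 + (½)*(-492)/(-33) = -17204 + (½)*(-1/33)*(-492) = -17204 + 82/11 = -189162/11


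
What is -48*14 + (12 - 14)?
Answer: -674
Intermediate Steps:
-48*14 + (12 - 14) = -672 - 2 = -674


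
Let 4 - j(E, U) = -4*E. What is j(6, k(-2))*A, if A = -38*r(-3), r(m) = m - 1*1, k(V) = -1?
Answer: 4256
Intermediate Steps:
j(E, U) = 4 + 4*E (j(E, U) = 4 - (-4)*E = 4 + 4*E)
r(m) = -1 + m (r(m) = m - 1 = -1 + m)
A = 152 (A = -38*(-1 - 3) = -38*(-4) = 152)
j(6, k(-2))*A = (4 + 4*6)*152 = (4 + 24)*152 = 28*152 = 4256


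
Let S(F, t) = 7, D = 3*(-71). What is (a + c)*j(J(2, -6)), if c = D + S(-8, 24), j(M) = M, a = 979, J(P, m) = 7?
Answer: 5411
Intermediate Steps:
D = -213
c = -206 (c = -213 + 7 = -206)
(a + c)*j(J(2, -6)) = (979 - 206)*7 = 773*7 = 5411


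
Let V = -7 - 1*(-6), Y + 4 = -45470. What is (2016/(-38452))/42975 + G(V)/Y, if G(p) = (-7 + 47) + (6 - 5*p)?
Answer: -781184123/695783652850 ≈ -0.0011227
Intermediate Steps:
Y = -45474 (Y = -4 - 45470 = -45474)
V = -1 (V = -7 + 6 = -1)
G(p) = 46 - 5*p (G(p) = 40 + (6 - 5*p) = 46 - 5*p)
(2016/(-38452))/42975 + G(V)/Y = (2016/(-38452))/42975 + (46 - 5*(-1))/(-45474) = (2016*(-1/38452))*(1/42975) + (46 + 5)*(-1/45474) = -504/9613*1/42975 + 51*(-1/45474) = -56/45902075 - 17/15158 = -781184123/695783652850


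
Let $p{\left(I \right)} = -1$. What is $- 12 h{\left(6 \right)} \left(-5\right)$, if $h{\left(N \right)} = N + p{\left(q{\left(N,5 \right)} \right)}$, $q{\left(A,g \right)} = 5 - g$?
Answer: $300$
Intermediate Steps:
$h{\left(N \right)} = -1 + N$ ($h{\left(N \right)} = N - 1 = -1 + N$)
$- 12 h{\left(6 \right)} \left(-5\right) = - 12 \left(-1 + 6\right) \left(-5\right) = \left(-12\right) 5 \left(-5\right) = \left(-60\right) \left(-5\right) = 300$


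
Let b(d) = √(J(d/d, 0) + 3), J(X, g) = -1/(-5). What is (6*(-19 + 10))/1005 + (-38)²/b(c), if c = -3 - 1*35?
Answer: -18/335 + 361*√5 ≈ 807.17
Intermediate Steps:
J(X, g) = ⅕ (J(X, g) = -1*(-⅕) = ⅕)
c = -38 (c = -3 - 35 = -38)
b(d) = 4*√5/5 (b(d) = √(⅕ + 3) = √(16/5) = 4*√5/5)
(6*(-19 + 10))/1005 + (-38)²/b(c) = (6*(-19 + 10))/1005 + (-38)²/((4*√5/5)) = (6*(-9))*(1/1005) + 1444*(√5/4) = -54*1/1005 + 361*√5 = -18/335 + 361*√5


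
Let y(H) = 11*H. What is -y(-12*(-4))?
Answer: -528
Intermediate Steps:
-y(-12*(-4)) = -11*(-12*(-4)) = -11*48 = -1*528 = -528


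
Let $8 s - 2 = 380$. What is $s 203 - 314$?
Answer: $\frac{37517}{4} \approx 9379.3$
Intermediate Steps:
$s = \frac{191}{4}$ ($s = \frac{1}{4} + \frac{1}{8} \cdot 380 = \frac{1}{4} + \frac{95}{2} = \frac{191}{4} \approx 47.75$)
$s 203 - 314 = \frac{191}{4} \cdot 203 - 314 = \frac{38773}{4} - 314 = \frac{37517}{4}$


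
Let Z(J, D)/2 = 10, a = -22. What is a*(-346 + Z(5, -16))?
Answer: 7172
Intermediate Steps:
Z(J, D) = 20 (Z(J, D) = 2*10 = 20)
a*(-346 + Z(5, -16)) = -22*(-346 + 20) = -22*(-326) = 7172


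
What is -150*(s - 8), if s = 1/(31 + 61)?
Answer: 55125/46 ≈ 1198.4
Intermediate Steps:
s = 1/92 ≈ 0.010870
-150*(s - 8) = -150*(1/92 - 8) = -150*(-735/92) = 55125/46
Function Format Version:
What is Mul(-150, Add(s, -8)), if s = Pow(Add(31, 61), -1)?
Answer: Rational(55125, 46) ≈ 1198.4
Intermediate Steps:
s = Rational(1, 92) (s = Pow(92, -1) = Rational(1, 92) ≈ 0.010870)
Mul(-150, Add(s, -8)) = Mul(-150, Add(Rational(1, 92), -8)) = Mul(-150, Rational(-735, 92)) = Rational(55125, 46)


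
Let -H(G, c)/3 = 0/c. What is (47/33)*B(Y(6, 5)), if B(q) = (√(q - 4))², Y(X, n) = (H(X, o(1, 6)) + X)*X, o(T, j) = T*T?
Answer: 1504/33 ≈ 45.576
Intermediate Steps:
o(T, j) = T²
H(G, c) = 0 (H(G, c) = -0/c = -3*0 = 0)
Y(X, n) = X² (Y(X, n) = (0 + X)*X = X*X = X²)
B(q) = -4 + q (B(q) = (√(-4 + q))² = -4 + q)
(47/33)*B(Y(6, 5)) = (47/33)*(-4 + 6²) = (47*(1/33))*(-4 + 36) = (47/33)*32 = 1504/33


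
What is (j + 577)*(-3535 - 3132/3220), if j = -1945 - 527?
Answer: 1078807582/161 ≈ 6.7007e+6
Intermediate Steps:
j = -2472
(j + 577)*(-3535 - 3132/3220) = (-2472 + 577)*(-3535 - 3132/3220) = -1895*(-3535 - 3132*1/3220) = -1895*(-3535 - 783/805) = -1895*(-2846458/805) = 1078807582/161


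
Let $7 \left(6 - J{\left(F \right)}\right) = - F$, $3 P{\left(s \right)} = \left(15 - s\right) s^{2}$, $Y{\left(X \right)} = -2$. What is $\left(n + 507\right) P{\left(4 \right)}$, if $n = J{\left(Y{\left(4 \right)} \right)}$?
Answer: $\frac{631664}{21} \approx 30079.0$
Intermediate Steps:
$P{\left(s \right)} = \frac{s^{2} \left(15 - s\right)}{3}$ ($P{\left(s \right)} = \frac{\left(15 - s\right) s^{2}}{3} = \frac{s^{2} \left(15 - s\right)}{3}$)
$J{\left(F \right)} = 6 + \frac{F}{7}$ ($J{\left(F \right)} = 6 - \frac{\left(-1\right) F}{7} = 6 + \frac{F}{7}$)
$n = \frac{40}{7}$ ($n = 6 + \frac{1}{7} \left(-2\right) = 6 - \frac{2}{7} = \frac{40}{7} \approx 5.7143$)
$\left(n + 507\right) P{\left(4 \right)} = \left(\frac{40}{7} + 507\right) \frac{4^{2} \left(15 - 4\right)}{3} = \frac{3589 \cdot \frac{1}{3} \cdot 16 \left(15 - 4\right)}{7} = \frac{3589 \cdot \frac{1}{3} \cdot 16 \cdot 11}{7} = \frac{3589}{7} \cdot \frac{176}{3} = \frac{631664}{21}$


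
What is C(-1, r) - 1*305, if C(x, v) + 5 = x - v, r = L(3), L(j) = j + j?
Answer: -317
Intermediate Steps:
L(j) = 2*j
r = 6 (r = 2*3 = 6)
C(x, v) = -5 + x - v (C(x, v) = -5 + (x - v) = -5 + x - v)
C(-1, r) - 1*305 = (-5 - 1 - 1*6) - 1*305 = (-5 - 1 - 6) - 305 = -12 - 305 = -317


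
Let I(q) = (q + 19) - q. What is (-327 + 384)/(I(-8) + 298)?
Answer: 57/317 ≈ 0.17981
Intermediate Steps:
I(q) = 19 (I(q) = (19 + q) - q = 19)
(-327 + 384)/(I(-8) + 298) = (-327 + 384)/(19 + 298) = 57/317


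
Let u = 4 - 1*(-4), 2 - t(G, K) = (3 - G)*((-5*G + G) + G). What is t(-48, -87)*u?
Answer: -58736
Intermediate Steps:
t(G, K) = 2 + 3*G*(3 - G) (t(G, K) = 2 - (3 - G)*((-5*G + G) + G) = 2 - (3 - G)*(-4*G + G) = 2 - (3 - G)*(-3*G) = 2 - (-3)*G*(3 - G) = 2 + 3*G*(3 - G))
u = 8 (u = 4 + 4 = 8)
t(-48, -87)*u = (2 - 3*(-48)² + 9*(-48))*8 = (2 - 3*2304 - 432)*8 = (2 - 6912 - 432)*8 = -7342*8 = -58736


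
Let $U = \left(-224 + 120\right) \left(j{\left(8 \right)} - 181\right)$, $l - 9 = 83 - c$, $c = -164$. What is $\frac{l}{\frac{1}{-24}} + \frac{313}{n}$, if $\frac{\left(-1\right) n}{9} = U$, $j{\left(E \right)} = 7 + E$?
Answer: $- \frac{954630457}{155376} \approx -6144.0$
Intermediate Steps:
$l = 256$ ($l = 9 + \left(83 - -164\right) = 9 + \left(83 + 164\right) = 9 + 247 = 256$)
$U = 17264$ ($U = \left(-224 + 120\right) \left(\left(7 + 8\right) - 181\right) = - 104 \left(15 - 181\right) = \left(-104\right) \left(-166\right) = 17264$)
$n = -155376$ ($n = \left(-9\right) 17264 = -155376$)
$\frac{l}{\frac{1}{-24}} + \frac{313}{n} = \frac{256}{\frac{1}{-24}} + \frac{313}{-155376} = \frac{256}{- \frac{1}{24}} + 313 \left(- \frac{1}{155376}\right) = 256 \left(-24\right) - \frac{313}{155376} = -6144 - \frac{313}{155376} = - \frac{954630457}{155376}$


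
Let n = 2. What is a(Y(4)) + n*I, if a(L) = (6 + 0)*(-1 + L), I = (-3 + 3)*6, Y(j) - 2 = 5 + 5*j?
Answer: 156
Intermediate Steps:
Y(j) = 7 + 5*j (Y(j) = 2 + (5 + 5*j) = 7 + 5*j)
I = 0 (I = 0*6 = 0)
a(L) = -6 + 6*L (a(L) = 6*(-1 + L) = -6 + 6*L)
a(Y(4)) + n*I = (-6 + 6*(7 + 5*4)) + 2*0 = (-6 + 6*(7 + 20)) + 0 = (-6 + 6*27) + 0 = (-6 + 162) + 0 = 156 + 0 = 156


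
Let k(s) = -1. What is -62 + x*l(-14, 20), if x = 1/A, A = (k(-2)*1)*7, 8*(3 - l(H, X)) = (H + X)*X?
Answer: -422/7 ≈ -60.286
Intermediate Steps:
l(H, X) = 3 - X*(H + X)/8 (l(H, X) = 3 - (H + X)*X/8 = 3 - X*(H + X)/8)
A = -7 (A = -1*1*7 = -1*7 = -7)
x = -1/7 (x = 1/(-7) = -1/7 ≈ -0.14286)
-62 + x*l(-14, 20) = -62 - (3 - 1/8*20**2 - 1/8*(-14)*20)/7 = -62 - (3 - 1/8*400 + 35)/7 = -62 - (3 - 50 + 35)/7 = -62 - 1/7*(-12) = -62 + 12/7 = -422/7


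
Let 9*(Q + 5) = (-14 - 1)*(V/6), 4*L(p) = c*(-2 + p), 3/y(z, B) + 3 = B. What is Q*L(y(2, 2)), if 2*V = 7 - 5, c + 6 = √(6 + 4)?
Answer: -475/12 + 475*√10/72 ≈ -18.721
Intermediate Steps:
y(z, B) = 3/(-3 + B)
c = -6 + √10 (c = -6 + √(6 + 4) = -6 + √10 ≈ -2.8377)
V = 1 (V = (7 - 5)/2 = (½)*2 = 1)
L(p) = (-6 + √10)*(-2 + p)/4 (L(p) = ((-6 + √10)*(-2 + p))/4 = (-6 + √10)*(-2 + p)/4)
Q = -95/18 (Q = -5 + ((-14 - 1)*(1/6))/9 = -5 + (-15/6)/9 = -5 + (-15*⅙)/9 = -5 + (⅑)*(-5/2) = -5 - 5/18 = -95/18 ≈ -5.2778)
Q*L(y(2, 2)) = -(-95)*(-2 + 3/(-3 + 2))*(6 - √10)/72 = -(-95)*(-2 + 3/(-1))*(6 - √10)/72 = -(-95)*(-2 + 3*(-1))*(6 - √10)/72 = -(-95)*(-2 - 3)*(6 - √10)/72 = -(-95)*(-5)*(6 - √10)/72 = -95*(15/2 - 5*√10/4)/18 = -475/12 + 475*√10/72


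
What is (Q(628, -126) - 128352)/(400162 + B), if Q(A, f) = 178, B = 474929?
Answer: -128174/875091 ≈ -0.14647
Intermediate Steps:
(Q(628, -126) - 128352)/(400162 + B) = (178 - 128352)/(400162 + 474929) = -128174/875091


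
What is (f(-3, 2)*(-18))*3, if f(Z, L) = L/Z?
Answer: 36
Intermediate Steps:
(f(-3, 2)*(-18))*3 = ((2/(-3))*(-18))*3 = ((2*(-⅓))*(-18))*3 = -⅔*(-18)*3 = 12*3 = 36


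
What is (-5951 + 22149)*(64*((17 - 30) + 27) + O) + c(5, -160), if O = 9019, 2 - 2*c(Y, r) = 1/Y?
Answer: 1606031709/10 ≈ 1.6060e+8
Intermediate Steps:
c(Y, r) = 1 - 1/(2*Y)
(-5951 + 22149)*(64*((17 - 30) + 27) + O) + c(5, -160) = (-5951 + 22149)*(64*((17 - 30) + 27) + 9019) + (-½ + 5)/5 = 16198*(64*(-13 + 27) + 9019) + (⅕)*(9/2) = 16198*(64*14 + 9019) + 9/10 = 16198*(896 + 9019) + 9/10 = 16198*9915 + 9/10 = 160603170 + 9/10 = 1606031709/10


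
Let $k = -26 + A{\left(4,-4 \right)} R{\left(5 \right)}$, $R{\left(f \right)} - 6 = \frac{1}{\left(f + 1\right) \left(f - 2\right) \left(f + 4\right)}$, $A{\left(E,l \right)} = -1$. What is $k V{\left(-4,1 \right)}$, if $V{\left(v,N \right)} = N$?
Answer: $- \frac{5185}{162} \approx -32.006$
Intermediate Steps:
$R{\left(f \right)} = 6 + \frac{1}{\left(1 + f\right) \left(-2 + f\right) \left(4 + f\right)}$ ($R{\left(f \right)} = 6 + \frac{1}{\left(f + 1\right) \left(f - 2\right) \left(f + 4\right)} = 6 + \frac{1}{\left(1 + f\right) \left(-2 + f\right) \left(4 + f\right)}$)
$k = - \frac{5185}{162}$ ($k = -26 - \frac{-47 - 180 + 6 \cdot 5^{3} + 18 \cdot 5^{2}}{-8 + 5^{3} - 30 + 3 \cdot 5^{2}} = -26 - \frac{-47 - 180 + 6 \cdot 125 + 18 \cdot 25}{-8 + 125 - 30 + 3 \cdot 25} = -26 - \frac{-47 - 180 + 750 + 450}{-8 + 125 - 30 + 75} = -26 - \frac{1}{162} \cdot 973 = -26 - \frac{973}{162} = - \frac{5185}{162} \approx -32.006$)
$k V{\left(-4,1 \right)} = \left(- \frac{5185}{162}\right) 1 = - \frac{5185}{162}$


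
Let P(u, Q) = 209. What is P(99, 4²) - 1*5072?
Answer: -4863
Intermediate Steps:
P(99, 4²) - 1*5072 = 209 - 1*5072 = 209 - 5072 = -4863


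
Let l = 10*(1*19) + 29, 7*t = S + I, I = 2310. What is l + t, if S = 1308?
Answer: 5151/7 ≈ 735.86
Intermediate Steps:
t = 3618/7 (t = (1308 + 2310)/7 = (⅐)*3618 = 3618/7 ≈ 516.86)
l = 219 (l = 10*19 + 29 = 190 + 29 = 219)
l + t = 219 + 3618/7 = 5151/7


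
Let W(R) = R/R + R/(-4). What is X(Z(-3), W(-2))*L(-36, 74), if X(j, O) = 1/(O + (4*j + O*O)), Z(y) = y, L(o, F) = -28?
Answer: 112/33 ≈ 3.3939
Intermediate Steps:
W(R) = 1 - R/4 (W(R) = 1 + R*(-1/4) = 1 - R/4)
X(j, O) = 1/(O + O**2 + 4*j) (X(j, O) = 1/(O + (4*j + O**2)) = 1/(O + (O**2 + 4*j)) = 1/(O + O**2 + 4*j))
X(Z(-3), W(-2))*L(-36, 74) = -28/((1 - 1/4*(-2)) + (1 - 1/4*(-2))**2 + 4*(-3)) = -28/((1 + 1/2) + (1 + 1/2)**2 - 12) = -28/(3/2 + (3/2)**2 - 12) = -28/(3/2 + 9/4 - 12) = -28/(-33/4) = -4/33*(-28) = 112/33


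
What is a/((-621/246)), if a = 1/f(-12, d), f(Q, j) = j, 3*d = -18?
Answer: 41/621 ≈ 0.066023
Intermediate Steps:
d = -6 (d = (⅓)*(-18) = -6)
a = -⅙ (a = 1/(-6) = -⅙ ≈ -0.16667)
a/((-621/246)) = -1/(6*((-621/246))) = -1/(6*((-621*1/246))) = -1/(6*(-207/82)) = -⅙*(-82/207) = 41/621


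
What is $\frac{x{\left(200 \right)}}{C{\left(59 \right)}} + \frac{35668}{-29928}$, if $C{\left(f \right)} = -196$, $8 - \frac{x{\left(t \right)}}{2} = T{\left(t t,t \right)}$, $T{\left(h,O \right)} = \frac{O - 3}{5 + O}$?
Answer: $- \frac{47484764}{37578345} \approx -1.2636$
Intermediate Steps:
$T{\left(h,O \right)} = \frac{-3 + O}{5 + O}$
$x{\left(t \right)} = 16 - \frac{2 \left(-3 + t\right)}{5 + t}$ ($x{\left(t \right)} = 16 - 2 \frac{-3 + t}{5 + t} = 16 - \frac{2 \left(-3 + t\right)}{5 + t}$)
$\frac{x{\left(200 \right)}}{C{\left(59 \right)}} + \frac{35668}{-29928} = \frac{2 \frac{1}{5 + 200} \left(43 + 7 \cdot 200\right)}{-196} + \frac{35668}{-29928} = \frac{2 \left(43 + 1400\right)}{205} \left(- \frac{1}{196}\right) + 35668 \left(- \frac{1}{29928}\right) = 2 \cdot \frac{1}{205} \cdot 1443 \left(- \frac{1}{196}\right) - \frac{8917}{7482} = \frac{2886}{205} \left(- \frac{1}{196}\right) - \frac{8917}{7482} = - \frac{1443}{20090} - \frac{8917}{7482} = - \frac{47484764}{37578345}$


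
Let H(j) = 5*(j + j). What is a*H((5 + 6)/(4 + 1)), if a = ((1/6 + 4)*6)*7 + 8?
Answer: 4026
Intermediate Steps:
H(j) = 10*j (H(j) = 5*(2*j) = 10*j)
a = 183 (a = ((1*(1/6) + 4)*6)*7 + 8 = ((1/6 + 4)*6)*7 + 8 = ((25/6)*6)*7 + 8 = 25*7 + 8 = 175 + 8 = 183)
a*H((5 + 6)/(4 + 1)) = 183*(10*((5 + 6)/(4 + 1))) = 183*(10*(11/5)) = 183*22 = 4026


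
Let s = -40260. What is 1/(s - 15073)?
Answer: -1/55333 ≈ -1.8072e-5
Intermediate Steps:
1/(s - 15073) = 1/(-40260 - 15073) = 1/(-55333) = -1/55333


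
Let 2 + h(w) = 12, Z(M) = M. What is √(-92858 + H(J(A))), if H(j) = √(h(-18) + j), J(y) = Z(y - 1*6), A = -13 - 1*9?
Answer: √(-92858 + 3*I*√2) ≈ 0.007 + 304.73*I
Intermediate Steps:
A = -22 (A = -13 - 9 = -22)
J(y) = -6 + y (J(y) = y - 1*6 = y - 6 = -6 + y)
h(w) = 10 (h(w) = -2 + 12 = 10)
H(j) = √(10 + j)
√(-92858 + H(J(A))) = √(-92858 + √(10 + (-6 - 22))) = √(-92858 + √(10 - 28)) = √(-92858 + √(-18)) = √(-92858 + 3*I*√2)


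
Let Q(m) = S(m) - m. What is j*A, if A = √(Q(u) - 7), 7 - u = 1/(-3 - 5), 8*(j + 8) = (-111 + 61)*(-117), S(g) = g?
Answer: 2893*I*√7/4 ≈ 1913.5*I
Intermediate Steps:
j = 2893/4 (j = -8 + ((-111 + 61)*(-117))/8 = -8 + (-50*(-117))/8 = -8 + (⅛)*5850 = -8 + 2925/4 = 2893/4 ≈ 723.25)
u = 57/8 (u = 7 - 1/(-3 - 5) = 7 - 1/(-8) = 7 - 1*(-⅛) = 7 + ⅛ = 57/8 ≈ 7.1250)
Q(m) = 0 (Q(m) = m - m = 0)
A = I*√7 (A = √(0 - 7) = √(-7) = I*√7 ≈ 2.6458*I)
j*A = 2893*(I*√7)/4 = 2893*I*√7/4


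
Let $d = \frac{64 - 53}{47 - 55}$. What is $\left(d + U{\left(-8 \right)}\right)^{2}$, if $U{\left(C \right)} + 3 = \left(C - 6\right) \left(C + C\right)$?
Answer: $\frac{3087049}{64} \approx 48235.0$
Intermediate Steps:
$U{\left(C \right)} = -3 + 2 C \left(-6 + C\right)$ ($U{\left(C \right)} = -3 + \left(C - 6\right) \left(C + C\right) = -3 + \left(-6 + C\right) 2 C = -3 + 2 C \left(-6 + C\right)$)
$d = - \frac{11}{8}$ ($d = \frac{11}{-8} = 11 \left(- \frac{1}{8}\right) = - \frac{11}{8} \approx -1.375$)
$\left(d + U{\left(-8 \right)}\right)^{2} = \left(- \frac{11}{8} - \left(-93 - 128\right)\right)^{2} = \left(- \frac{11}{8} + \left(-3 + 96 + 2 \cdot 64\right)\right)^{2} = \left(- \frac{11}{8} + \left(-3 + 96 + 128\right)\right)^{2} = \left(- \frac{11}{8} + 221\right)^{2} = \left(\frac{1757}{8}\right)^{2} = \frac{3087049}{64}$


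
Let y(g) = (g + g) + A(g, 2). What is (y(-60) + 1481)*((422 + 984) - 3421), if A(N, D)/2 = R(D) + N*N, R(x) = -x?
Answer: -17242355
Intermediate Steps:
A(N, D) = -2*D + 2*N**2 (A(N, D) = 2*(-D + N*N) = 2*(-D + N**2) = 2*(N**2 - D) = -2*D + 2*N**2)
y(g) = -4 + 2*g + 2*g**2 (y(g) = (g + g) + (-2*2 + 2*g**2) = 2*g + (-4 + 2*g**2) = -4 + 2*g + 2*g**2)
(y(-60) + 1481)*((422 + 984) - 3421) = ((-4 + 2*(-60) + 2*(-60)**2) + 1481)*((422 + 984) - 3421) = ((-4 - 120 + 2*3600) + 1481)*(1406 - 3421) = ((-4 - 120 + 7200) + 1481)*(-2015) = (7076 + 1481)*(-2015) = 8557*(-2015) = -17242355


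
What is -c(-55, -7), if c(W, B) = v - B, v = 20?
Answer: -27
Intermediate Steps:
c(W, B) = 20 - B
-c(-55, -7) = -(20 - 1*(-7)) = -(20 + 7) = -1*27 = -27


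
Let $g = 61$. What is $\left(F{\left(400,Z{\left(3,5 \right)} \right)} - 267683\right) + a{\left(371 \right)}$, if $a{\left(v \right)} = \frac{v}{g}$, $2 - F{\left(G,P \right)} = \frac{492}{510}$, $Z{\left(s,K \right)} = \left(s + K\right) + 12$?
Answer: $- \frac{1387899452}{5185} \approx -2.6768 \cdot 10^{5}$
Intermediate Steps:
$Z{\left(s,K \right)} = 12 + K + s$ ($Z{\left(s,K \right)} = \left(K + s\right) + 12 = 12 + K + s$)
$F{\left(G,P \right)} = \frac{88}{85}$ ($F{\left(G,P \right)} = 2 - \frac{492}{510} = 2 - 492 \cdot \frac{1}{510} = 2 - \frac{82}{85} = \frac{88}{85}$)
$a{\left(v \right)} = \frac{v}{61}$
$\left(F{\left(400,Z{\left(3,5 \right)} \right)} - 267683\right) + a{\left(371 \right)} = \left(\frac{88}{85} - 267683\right) + \frac{1}{61} \cdot 371 = - \frac{22752967}{85} + \frac{371}{61} = - \frac{1387899452}{5185}$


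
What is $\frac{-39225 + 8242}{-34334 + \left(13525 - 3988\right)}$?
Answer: $\frac{30983}{24797} \approx 1.2495$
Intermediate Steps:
$\frac{-39225 + 8242}{-34334 + \left(13525 - 3988\right)} = - \frac{30983}{-34334 + \left(13525 - 3988\right)} = - \frac{30983}{-34334 + 9537} = - \frac{30983}{-24797} = \left(-30983\right) \left(- \frac{1}{24797}\right) = \frac{30983}{24797}$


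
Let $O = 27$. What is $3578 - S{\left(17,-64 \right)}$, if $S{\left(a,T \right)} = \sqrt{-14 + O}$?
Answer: $3578 - \sqrt{13} \approx 3574.4$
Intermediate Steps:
$S{\left(a,T \right)} = \sqrt{13}$ ($S{\left(a,T \right)} = \sqrt{-14 + 27} = \sqrt{13}$)
$3578 - S{\left(17,-64 \right)} = 3578 - \sqrt{13}$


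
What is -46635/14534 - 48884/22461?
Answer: -1757948791/326448174 ≈ -5.3851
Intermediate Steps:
-46635/14534 - 48884/22461 = -1757948791/326448174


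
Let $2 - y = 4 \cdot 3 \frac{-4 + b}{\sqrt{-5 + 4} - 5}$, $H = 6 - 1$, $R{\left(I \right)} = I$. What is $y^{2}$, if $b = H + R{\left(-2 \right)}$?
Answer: $- \frac{20}{169} + \frac{48 i}{169} \approx -0.11834 + 0.28402 i$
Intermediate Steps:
$H = 5$ ($H = 6 - 1 = 5$)
$b = 3$ ($b = 5 - 2 = 3$)
$y = 2 + \frac{6 \left(-5 - i\right)}{13}$ ($y = 2 - 4 \cdot 3 \frac{-4 + 3}{\sqrt{-5 + 4} - 5} = 2 - 12 \left(- \frac{1}{\sqrt{-1} - 5}\right) = 2 - 12 \left(- \frac{1}{i - 5}\right) = 2 - 12 \left(- \frac{1}{-5 + i}\right) = 2 - 12 \left(- \frac{-5 - i}{26}\right) = 2 - - \frac{6 \left(-5 - i\right)}{13} = 2 + \frac{6 \left(-5 - i\right)}{13} \approx -0.30769 - 0.46154 i$)
$y^{2} = \left(- \frac{4}{13} - \frac{6 i}{13}\right)^{2}$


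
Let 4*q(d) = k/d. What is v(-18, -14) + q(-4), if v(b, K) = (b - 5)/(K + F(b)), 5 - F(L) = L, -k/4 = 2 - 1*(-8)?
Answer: -1/18 ≈ -0.055556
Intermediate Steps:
k = -40 (k = -4*(2 - 1*(-8)) = -4*(2 + 8) = -4*10 = -40)
F(L) = 5 - L
v(b, K) = (-5 + b)/(5 + K - b) (v(b, K) = (b - 5)/(K + (5 - b)) = (-5 + b)/(5 + K - b))
q(d) = -10/d (q(d) = (-40/d)/4 = -10/d)
v(-18, -14) + q(-4) = (-5 - 18)/(5 - 14 - 1*(-18)) - 10/(-4) = -23/(5 - 14 + 18) - 10*(-¼) = -23/9 + 5/2 = -1/18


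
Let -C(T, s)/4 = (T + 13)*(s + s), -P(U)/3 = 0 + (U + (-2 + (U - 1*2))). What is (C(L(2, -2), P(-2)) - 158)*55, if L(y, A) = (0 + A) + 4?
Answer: -167090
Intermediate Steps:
P(U) = 12 - 6*U (P(U) = -3*(0 + (U + (-2 + (U - 1*2)))) = -3*(0 + (U + (-2 + (U - 2)))) = -3*(0 + (U + (-2 + (-2 + U)))) = -3*(0 + (U + (-4 + U))) = -3*(0 + (-4 + 2*U)) = -3*(-4 + 2*U) = 12 - 6*U)
L(y, A) = 4 + A (L(y, A) = A + 4 = 4 + A)
C(T, s) = -8*s*(13 + T) (C(T, s) = -4*(T + 13)*(s + s) = -4*(13 + T)*2*s = -8*s*(13 + T))
(C(L(2, -2), P(-2)) - 158)*55 = (-8*(12 - 6*(-2))*(13 + (4 - 2)) - 158)*55 = (-8*(12 + 12)*(13 + 2) - 158)*55 = (-8*24*15 - 158)*55 = (-2880 - 158)*55 = -3038*55 = -167090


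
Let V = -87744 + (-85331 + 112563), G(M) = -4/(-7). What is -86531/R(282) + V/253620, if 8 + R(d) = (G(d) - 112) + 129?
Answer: -38406499961/4248135 ≈ -9040.8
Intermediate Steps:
G(M) = 4/7 (G(M) = -4*(-1/7) = 4/7)
V = -60512 (V = -87744 + 27232 = -60512)
R(d) = 67/7 (R(d) = -8 + ((4/7 - 112) + 129) = -8 + (-780/7 + 129) = -8 + 123/7 = 67/7)
-86531/R(282) + V/253620 = -86531/67/7 - 60512/253620 = -86531*7/67 - 60512*1/253620 = -605717/67 - 15128/63405 = -38406499961/4248135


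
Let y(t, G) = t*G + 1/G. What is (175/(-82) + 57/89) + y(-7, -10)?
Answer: 1248073/18245 ≈ 68.406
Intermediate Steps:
y(t, G) = 1/G + G*t (y(t, G) = G*t + 1/G = 1/G + G*t)
(175/(-82) + 57/89) + y(-7, -10) = (175/(-82) + 57/89) + (1/(-10) - 10*(-7)) = (175*(-1/82) + 57*(1/89)) + (-⅒ + 70) = (-175/82 + 57/89) + 699/10 = -10901/7298 + 699/10 = 1248073/18245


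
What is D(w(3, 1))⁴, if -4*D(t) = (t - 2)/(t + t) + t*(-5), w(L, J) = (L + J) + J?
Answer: 3722098081/2560000 ≈ 1453.9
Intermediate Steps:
w(L, J) = L + 2*J (w(L, J) = (J + L) + J = L + 2*J)
D(t) = 5*t/4 - (-2 + t)/(8*t) (D(t) = -((t - 2)/(t + t) + t*(-5))/4 = -((-2 + t)/((2*t)) - 5*t)/4 = -((-2 + t)*(1/(2*t)) - 5*t)/4 = -((-2 + t)/(2*t) - 5*t)/4 = -(-5*t + (-2 + t)/(2*t))/4 = 5*t/4 - (-2 + t)/(8*t))
D(w(3, 1))⁴ = ((2 + (3 + 2*1)*(-1 + 10*(3 + 2*1)))/(8*(3 + 2*1)))⁴ = ((2 + (3 + 2)*(-1 + 10*(3 + 2)))/(8*(3 + 2)))⁴ = ((⅛)*(2 + 5*(-1 + 10*5))/5)⁴ = ((⅛)*(⅕)*(2 + 5*(-1 + 50)))⁴ = ((⅛)*(⅕)*(2 + 5*49))⁴ = ((⅛)*(⅕)*(2 + 245))⁴ = ((⅛)*(⅕)*247)⁴ = (247/40)⁴ = 3722098081/2560000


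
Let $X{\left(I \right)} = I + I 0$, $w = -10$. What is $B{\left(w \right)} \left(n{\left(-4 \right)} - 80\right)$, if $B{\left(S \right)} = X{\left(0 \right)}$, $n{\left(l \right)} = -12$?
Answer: $0$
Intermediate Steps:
$X{\left(I \right)} = I$ ($X{\left(I \right)} = I + 0 = I$)
$B{\left(S \right)} = 0$
$B{\left(w \right)} \left(n{\left(-4 \right)} - 80\right) = 0 \left(-12 - 80\right) = 0 \left(-92\right) = 0$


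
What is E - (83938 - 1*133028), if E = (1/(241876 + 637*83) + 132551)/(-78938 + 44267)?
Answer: 501620145194732/10219173237 ≈ 49086.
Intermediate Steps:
E = -39069009598/10219173237 (E = (1/(241876 + 52871) + 132551)/(-34671) = (1/294747 + 132551)*(-1/34671) = (39069009598/294747)*(-1/34671) = -39069009598/10219173237 ≈ -3.8231)
E - (83938 - 1*133028) = -39069009598/10219173237 - (83938 - 1*133028) = -39069009598/10219173237 - (83938 - 133028) = -39069009598/10219173237 - 1*(-49090) = -39069009598/10219173237 + 49090 = 501620145194732/10219173237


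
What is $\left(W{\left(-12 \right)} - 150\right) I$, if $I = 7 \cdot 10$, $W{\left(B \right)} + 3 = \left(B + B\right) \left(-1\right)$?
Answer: $-9030$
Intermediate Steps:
$W{\left(B \right)} = -3 - 2 B$ ($W{\left(B \right)} = -3 + \left(B + B\right) \left(-1\right) = -3 + 2 B \left(-1\right) = -3 - 2 B$)
$I = 70$
$\left(W{\left(-12 \right)} - 150\right) I = \left(\left(-3 - -24\right) - 150\right) 70 = \left(\left(-3 + 24\right) - 150\right) 70 = \left(21 - 150\right) 70 = \left(-129\right) 70 = -9030$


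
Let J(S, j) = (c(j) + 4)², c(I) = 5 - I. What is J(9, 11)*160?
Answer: 640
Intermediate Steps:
J(S, j) = (9 - j)² (J(S, j) = ((5 - j) + 4)² = (9 - j)²)
J(9, 11)*160 = (-9 + 11)²*160 = 2²*160 = 4*160 = 640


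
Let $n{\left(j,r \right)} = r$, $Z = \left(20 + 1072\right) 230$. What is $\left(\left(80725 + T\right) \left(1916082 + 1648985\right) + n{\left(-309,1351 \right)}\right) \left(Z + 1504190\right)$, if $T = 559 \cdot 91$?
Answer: $823507405901347150$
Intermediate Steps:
$Z = 251160$ ($Z = 1092 \cdot 230 = 251160$)
$T = 50869$
$\left(\left(80725 + T\right) \left(1916082 + 1648985\right) + n{\left(-309,1351 \right)}\right) \left(Z + 1504190\right) = \left(\left(80725 + 50869\right) \left(1916082 + 1648985\right) + 1351\right) \left(251160 + 1504190\right) = \left(131594 \cdot 3565067 + 1351\right) 1755350 = \left(469141426798 + 1351\right) 1755350 = 469141428149 \cdot 1755350 = 823507405901347150$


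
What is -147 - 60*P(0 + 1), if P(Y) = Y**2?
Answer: -207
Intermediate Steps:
-147 - 60*P(0 + 1) = -147 - 60*(0 + 1)**2 = -147 - 60*1**2 = -147 - 60*1 = -147 - 60 = -207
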